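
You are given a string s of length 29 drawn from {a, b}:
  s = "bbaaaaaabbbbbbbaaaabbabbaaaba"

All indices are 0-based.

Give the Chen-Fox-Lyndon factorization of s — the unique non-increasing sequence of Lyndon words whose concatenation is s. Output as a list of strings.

emit factor 1: 'b' (i=0, period=1)
emit factor 2: 'b' (i=1, period=1)
emit factor 3: 'aaaaaabbbbbbbaaaabbabbaaab' (i=2, period=26)
emit factor 4: 'a' (i=28, period=1)

["b", "b", "aaaaaabbbbbbbaaaabbabbaaab", "a"]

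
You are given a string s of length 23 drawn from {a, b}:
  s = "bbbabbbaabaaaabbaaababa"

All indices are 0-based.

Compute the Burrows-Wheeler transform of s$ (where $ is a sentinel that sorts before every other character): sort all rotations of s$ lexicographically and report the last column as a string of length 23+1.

abbbabaabaaabaabbababba$

rank  rotation                  last
    0  $bbbabbbaabaaaabbaaababa  a
    1  a$bbbabbbaabaaaabbaaabab  b
    2  aaaabbaaababa$bbbabbbaab  b
    3  aaababa$bbbabbbaabaaaabb  b
    4  aaabbaaababa$bbbabbbaaba  a
    5  aabaaaabbaaababa$bbbabbb  b
    6  aababa$bbbabbbaabaaaabba  a
    7  aabbaaababa$bbbabbbaabaa  a
    8  aba$bbbabbbaabaaaabbaaab  b
    9  abaaaabbaaababa$bbbabbba  a
   10  ababa$bbbabbbaabaaaabbaa  a
   11  abbaaababa$bbbabbbaabaaa  a
   12  abbbaabaaaabbaaababa$bbb  b
   13  ba$bbbabbbaabaaaabbaaaba  a
   14  baaaabbaaababa$bbbabbbaa  a
   15  baaababa$bbbabbbaabaaaab  b
   16  baabaaaabbaaababa$bbbabb  b
   17  baba$bbbabbbaabaaaabbaaa  a
   18  babbbaabaaaabbaaababa$bb  b
   19  bbaaababa$bbbabbbaabaaaa  a
   20  bbaabaaaabbaaababa$bbbab  b
   21  bbabbbaabaaaabbaaababa$b  b
   22  bbbaabaaaabbaaababa$bbba  a
   23  bbbabbbaabaaaabbaaababa$  $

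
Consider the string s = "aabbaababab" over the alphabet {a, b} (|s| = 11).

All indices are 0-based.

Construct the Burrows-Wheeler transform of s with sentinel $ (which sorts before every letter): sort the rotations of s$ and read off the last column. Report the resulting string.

rank  rotation      last
    0  $aabbaababab  b
    1  aababab$aabb  b
    2  aabbaababab$  $
    3  ab$aabbaabab  b
    4  abab$aabbaab  b
    5  ababab$aabba  a
    6  abbaababab$a  a
    7  b$aabbaababa  a
    8  baababab$aab  b
    9  bab$aabbaaba  a
   10  babab$aabbaa  a
   11  bbaababab$aa  a

bb$bbaaabaaa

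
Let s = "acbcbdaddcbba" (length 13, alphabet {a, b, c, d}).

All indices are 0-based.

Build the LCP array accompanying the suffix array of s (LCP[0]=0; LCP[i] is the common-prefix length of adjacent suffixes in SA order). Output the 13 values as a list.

[0, 1, 1, 0, 1, 1, 1, 0, 2, 2, 0, 1, 1]

rank→(start, suffix):
  0 → (12, 'a')
  1 → (0, 'acbcbdaddcbba')
  2 → (6, 'addcbba')
  3 → (11, 'ba')
  4 → (10, 'bba')
  5 → (2, 'bcbdaddcbba')
  6 → (4, 'bdaddcbba')
  7 → (9, 'cbba')
  8 → (1, 'cbcbdaddcbba')
  9 → (3, 'cbdaddcbba')
  10 → (5, 'daddcbba')
  11 → (8, 'dcbba')
  12 → (7, 'ddcbba')

SA = [12, 0, 6, 11, 10, 2, 4, 9, 1, 3, 5, 8, 7]
i: (SA[i-1],SA[i]) lcp shared
  1: (12,0) 1 'a'
  2: (0,6) 1 'a'
  3: (6,11) 0 ''
  4: (11,10) 1 'b'
  5: (10,2) 1 'b'
  6: (2,4) 1 'b'
  7: (4,9) 0 ''
  8: (9,1) 2 'cb'
  9: (1,3) 2 'cb'
  10: (3,5) 0 ''
  11: (5,8) 1 'd'
  12: (8,7) 1 'd'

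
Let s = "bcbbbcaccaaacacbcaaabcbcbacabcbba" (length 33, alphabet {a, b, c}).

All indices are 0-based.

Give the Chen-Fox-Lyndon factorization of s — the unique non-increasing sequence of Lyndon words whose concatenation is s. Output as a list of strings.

["bc", "bbbc", "acc", "aaacacbc", "aaabcbcbacabcbb", "a"]

emit factor 1: 'bc' (i=0, period=2)
emit factor 2: 'bbbc' (i=2, period=4)
emit factor 3: 'acc' (i=6, period=3)
emit factor 4: 'aaacacbc' (i=9, period=8)
emit factor 5: 'aaabcbcbacabcbb' (i=17, period=15)
emit factor 6: 'a' (i=32, period=1)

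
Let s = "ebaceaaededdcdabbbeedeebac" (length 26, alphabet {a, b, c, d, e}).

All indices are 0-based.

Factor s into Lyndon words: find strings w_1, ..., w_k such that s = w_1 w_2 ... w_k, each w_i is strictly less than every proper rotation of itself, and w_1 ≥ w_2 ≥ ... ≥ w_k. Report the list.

emit factor 1: 'e' (i=0, period=1)
emit factor 2: 'b' (i=1, period=1)
emit factor 3: 'ace' (i=2, period=3)
emit factor 4: 'aaededdcdabbbeedeebac' (i=5, period=21)

["e", "b", "ace", "aaededdcdabbbeedeebac"]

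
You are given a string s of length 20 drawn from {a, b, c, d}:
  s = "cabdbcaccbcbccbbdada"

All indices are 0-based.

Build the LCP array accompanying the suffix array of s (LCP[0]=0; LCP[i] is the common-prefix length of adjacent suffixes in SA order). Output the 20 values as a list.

sorted suffixes:
  #0 SA[0]=19  'a'
  #1 SA[1]=1  'abdbcaccbcbccbbdada'
  #2 SA[2]=6  'accbcbccbbdada'
  #3 SA[3]=17  'ada'
  #4 SA[4]=14  'bbdada'
  #5 SA[5]=4  'bcaccbcbccbbdada'
  #6 SA[6]=9  'bcbccbbdada'
  #7 SA[7]=11  'bccbbdada'
  #8 SA[8]=15  'bdada'
  #9 SA[9]=2  'bdbcaccbcbccbbdada'
  #10 SA[10]=0  'cabdbcaccbcbccbbdada'
  #11 SA[11]=5  'caccbcbccbbdada'
  #12 SA[12]=13  'cbbdada'
  #13 SA[13]=8  'cbcbccbbdada'
  #14 SA[14]=10  'cbccbbdada'
  #15 SA[15]=12  'ccbbdada'
  #16 SA[16]=7  'ccbcbccbbdada'
  #17 SA[17]=18  'da'
  #18 SA[18]=16  'dada'
  #19 SA[19]=3  'dbcaccbcbccbbdada'

SA = [19, 1, 6, 17, 14, 4, 9, 11, 15, 2, 0, 5, 13, 8, 10, 12, 7, 18, 16, 3]
[i] adj suffixes → lcp
  [1] 19/1 → 1 ('a')
  [2] 1/6 → 1 ('a')
  [3] 6/17 → 1 ('a')
  [4] 17/14 → 0 ('')
  [5] 14/4 → 1 ('b')
  [6] 4/9 → 2 ('bc')
  [7] 9/11 → 2 ('bc')
  [8] 11/15 → 1 ('b')
  [9] 15/2 → 2 ('bd')
  [10] 2/0 → 0 ('')
  [11] 0/5 → 2 ('ca')
  [12] 5/13 → 1 ('c')
  [13] 13/8 → 2 ('cb')
  [14] 8/10 → 3 ('cbc')
  [15] 10/12 → 1 ('c')
  [16] 12/7 → 3 ('ccb')
  [17] 7/18 → 0 ('')
  [18] 18/16 → 2 ('da')
  [19] 16/3 → 1 ('d')

[0, 1, 1, 1, 0, 1, 2, 2, 1, 2, 0, 2, 1, 2, 3, 1, 3, 0, 2, 1]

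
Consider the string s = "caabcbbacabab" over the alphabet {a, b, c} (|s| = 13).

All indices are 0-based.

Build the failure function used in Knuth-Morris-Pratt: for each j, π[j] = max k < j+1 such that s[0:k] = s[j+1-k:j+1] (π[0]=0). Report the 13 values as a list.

π[0] = 0
j=1 s[j]='a': π[1]=0 (border '')
j=2 s[j]='a': π[2]=0 (border '')
j=3 s[j]='b': π[3]=0 (border '')
j=4 s[j]='c': π[4]=1 (border 'c')
j=5 s[j]='b': k: 1→0; π[5]=0 (border '')
j=6 s[j]='b': π[6]=0 (border '')
j=7 s[j]='a': π[7]=0 (border '')
j=8 s[j]='c': π[8]=1 (border 'c')
j=9 s[j]='a': π[9]=2 (border 'ca')
j=10 s[j]='b': k: 2→0; π[10]=0 (border '')
j=11 s[j]='a': π[11]=0 (border '')
j=12 s[j]='b': π[12]=0 (border '')

[0, 0, 0, 0, 1, 0, 0, 0, 1, 2, 0, 0, 0]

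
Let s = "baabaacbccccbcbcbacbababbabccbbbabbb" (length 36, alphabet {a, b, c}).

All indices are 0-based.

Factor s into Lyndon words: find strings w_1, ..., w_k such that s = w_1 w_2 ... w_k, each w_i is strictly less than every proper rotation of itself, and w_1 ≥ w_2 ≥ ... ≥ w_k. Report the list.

emit factor 1: 'b' (i=0, period=1)
emit factor 2: 'aabaacbccccbcbcbacbababbabccbbbabbb' (i=1, period=35)

["b", "aabaacbccccbcbcbacbababbabccbbbabbb"]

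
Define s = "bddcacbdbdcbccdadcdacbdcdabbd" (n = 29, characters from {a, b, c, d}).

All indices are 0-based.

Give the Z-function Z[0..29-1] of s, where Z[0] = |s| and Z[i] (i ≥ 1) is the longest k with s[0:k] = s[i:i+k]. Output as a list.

Z[0]=29
i=1: fresh scan; Z[1]=0
i=2: fresh scan; Z[2]=0
i=3: fresh scan; Z[3]=0
i=4: fresh scan; Z[4]=0
i=5: fresh scan; Z[5]=0
i=6: fresh scan; Z[6]=2 grow→box=[6,8)
i=7: min(r-i=1, Z[1]=0)=0; Z[7]=0
i=8: fresh scan; Z[8]=2 grow→box=[8,10)
i=9: min(r-i=1, Z[1]=0)=0; Z[9]=0
i=10: fresh scan; Z[10]=0
i=11: fresh scan; Z[11]=1 grow→box=[11,12)
i=12: fresh scan; Z[12]=0
i=13: fresh scan; Z[13]=0
i=14: fresh scan; Z[14]=0
i=15: fresh scan; Z[15]=0
i=16: fresh scan; Z[16]=0
i=17: fresh scan; Z[17]=0
i=18: fresh scan; Z[18]=0
i=19: fresh scan; Z[19]=0
i=20: fresh scan; Z[20]=0
i=21: fresh scan; Z[21]=2 grow→box=[21,23)
i=22: min(r-i=1, Z[1]=0)=0; Z[22]=0
i=23: fresh scan; Z[23]=0
i=24: fresh scan; Z[24]=0
i=25: fresh scan; Z[25]=0
i=26: fresh scan; Z[26]=1 grow→box=[26,27)
i=27: fresh scan; Z[27]=2 grow→box=[27,29)
i=28: min(r-i=1, Z[1]=0)=0; Z[28]=0

[29, 0, 0, 0, 0, 0, 2, 0, 2, 0, 0, 1, 0, 0, 0, 0, 0, 0, 0, 0, 0, 2, 0, 0, 0, 0, 1, 2, 0]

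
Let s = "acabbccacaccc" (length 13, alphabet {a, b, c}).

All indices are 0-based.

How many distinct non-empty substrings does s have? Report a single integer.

sorted suffixes:
  #0 SA[0]=2  'abbccacaccc'
  #1 SA[1]=0  'acabbccacaccc'
  #2 SA[2]=7  'acaccc'
  #3 SA[3]=9  'accc'
  #4 SA[4]=3  'bbccacaccc'
  #5 SA[5]=4  'bccacaccc'
  #6 SA[6]=12  'c'
  #7 SA[7]=1  'cabbccacaccc'
  #8 SA[8]=6  'cacaccc'
  #9 SA[9]=8  'caccc'
  #10 SA[10]=11  'cc'
  #11 SA[11]=5  'ccacaccc'
  #12 SA[12]=10  'ccc'

SA = [2, 0, 7, 9, 3, 4, 12, 1, 6, 8, 11, 5, 10]
i: (SA[i-1],SA[i]) lcp shared
  1: (2,0) 1 'a'
  2: (0,7) 3 'aca'
  3: (7,9) 2 'ac'
  4: (9,3) 0 ''
  5: (3,4) 1 'b'
  6: (4,12) 0 ''
  7: (12,1) 1 'c'
  8: (1,6) 2 'ca'
  9: (6,8) 3 'cac'
  10: (8,11) 1 'c'
  11: (11,5) 2 'cc'
  12: (5,10) 2 'cc'

n(n+1)/2 = 13·14/2 = 91
Σ LCP = 0 + 1 + 3 + 2 + 0 + 1 + 0 + 1 + 2 + 3 + 1 + 2 + 2 = 18
distinct = 91 − 18 = 73

73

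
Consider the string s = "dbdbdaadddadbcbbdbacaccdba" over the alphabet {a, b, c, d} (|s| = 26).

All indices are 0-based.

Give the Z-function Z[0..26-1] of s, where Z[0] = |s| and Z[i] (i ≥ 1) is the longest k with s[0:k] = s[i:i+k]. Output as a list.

[26, 0, 3, 0, 1, 0, 0, 1, 1, 1, 0, 2, 0, 0, 0, 0, 2, 0, 0, 0, 0, 0, 0, 2, 0, 0]

Z[0]=26
i=1: fresh scan; Z[1]=0
i=2: fresh scan; Z[2]=3 extend→box=[2,5)
i=3: min(r-i=2, Z[1]=0)=0; Z[3]=0
i=4: min(r-i=1, Z[2]=3)=1; Z[4]=1
i=5: fresh scan; Z[5]=0
i=6: fresh scan; Z[6]=0
i=7: fresh scan; Z[7]=1 extend→box=[7,8)
i=8: fresh scan; Z[8]=1 extend→box=[8,9)
i=9: fresh scan; Z[9]=1 extend→box=[9,10)
i=10: fresh scan; Z[10]=0
i=11: fresh scan; Z[11]=2 extend→box=[11,13)
i=12: min(r-i=1, Z[1]=0)=0; Z[12]=0
i=13: fresh scan; Z[13]=0
i=14: fresh scan; Z[14]=0
i=15: fresh scan; Z[15]=0
i=16: fresh scan; Z[16]=2 extend→box=[16,18)
i=17: min(r-i=1, Z[1]=0)=0; Z[17]=0
i=18: fresh scan; Z[18]=0
i=19: fresh scan; Z[19]=0
i=20: fresh scan; Z[20]=0
i=21: fresh scan; Z[21]=0
i=22: fresh scan; Z[22]=0
i=23: fresh scan; Z[23]=2 extend→box=[23,25)
i=24: min(r-i=1, Z[1]=0)=0; Z[24]=0
i=25: fresh scan; Z[25]=0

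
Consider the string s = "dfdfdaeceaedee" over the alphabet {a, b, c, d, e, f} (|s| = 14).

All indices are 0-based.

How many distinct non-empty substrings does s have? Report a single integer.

92

rank→(start, suffix):
  0 → (5, 'aeceaedee')
  1 → (9, 'aedee')
  2 → (7, 'ceaedee')
  3 → (4, 'daeceaedee')
  4 → (11, 'dee')
  5 → (2, 'dfdaeceaedee')
  6 → (0, 'dfdfdaeceaedee')
  7 → (13, 'e')
  8 → (8, 'eaedee')
  9 → (6, 'eceaedee')
  10 → (10, 'edee')
  11 → (12, 'ee')
  12 → (3, 'fdaeceaedee')
  13 → (1, 'fdfdaeceaedee')

SA = [5, 9, 7, 4, 11, 2, 0, 13, 8, 6, 10, 12, 3, 1]
i: (SA[i-1],SA[i]) lcp shared
  1: (5,9) 2 'ae'
  2: (9,7) 0 ''
  3: (7,4) 0 ''
  4: (4,11) 1 'd'
  5: (11,2) 1 'd'
  6: (2,0) 3 'dfd'
  7: (0,13) 0 ''
  8: (13,8) 1 'e'
  9: (8,6) 1 'e'
  10: (6,10) 1 'e'
  11: (10,12) 1 'e'
  12: (12,3) 0 ''
  13: (3,1) 2 'fd'

n(n+1)/2 = 14·15/2 = 105
Σ LCP = 0 + 2 + 0 + 0 + 1 + 1 + 3 + 0 + 1 + 1 + 1 + 1 + 0 + 2 = 13
distinct = 105 − 13 = 92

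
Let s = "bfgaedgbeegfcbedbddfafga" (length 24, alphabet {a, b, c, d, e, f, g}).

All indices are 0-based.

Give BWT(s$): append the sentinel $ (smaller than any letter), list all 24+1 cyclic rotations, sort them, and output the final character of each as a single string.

aggfdcg$febdebabedgabffde

rank  rotation                   last
    0  $bfgaedgbeegfcbedbddfafga  a
    1  a$bfgaedgbeegfcbedbddfafg  g
    2  aedgbeegfcbedbddfafga$bfg  g
    3  afga$bfgaedgbeegfcbedbddf  f
    4  bddfafga$bfgaedgbeegfcbed  d
    5  bedbddfafga$bfgaedgbeegfc  c
    6  beegfcbedbddfafga$bfgaedg  g
    7  bfgaedgbeegfcbedbddfafga$  $
    8  cbedbddfafga$bfgaedgbeegf  f
    9  dbddfafga$bfgaedgbeegfcbe  e
   10  ddfafga$bfgaedgbeegfcbedb  b
   11  dfafga$bfgaedgbeegfcbedbd  d
   12  dgbeegfcbedbddfafga$bfgae  e
   13  edbddfafga$bfgaedgbeegfcb  b
   14  edgbeegfcbedbddfafga$bfga  a
   15  eegfcbedbddfafga$bfgaedgb  b
   16  egfcbedbddfafga$bfgaedgbe  e
   17  fafga$bfgaedgbeegfcbedbdd  d
   18  fcbedbddfafga$bfgaedgbeeg  g
   19  fga$bfgaedgbeegfcbedbddfa  a
   20  fgaedgbeegfcbedbddfafga$b  b
   21  ga$bfgaedgbeegfcbedbddfaf  f
   22  gaedgbeegfcbedbddfafga$bf  f
   23  gbeegfcbedbddfafga$bfgaed  d
   24  gfcbedbddfafga$bfgaedgbee  e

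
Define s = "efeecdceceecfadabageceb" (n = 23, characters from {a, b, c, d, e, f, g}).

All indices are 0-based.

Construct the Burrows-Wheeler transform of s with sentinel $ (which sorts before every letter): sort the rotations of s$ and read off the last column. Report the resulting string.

rank  rotation                  last
    0  $efeecdceceecfadabageceb  b
    1  abageceb$efeecdceceecfad  d
    2  adabageceb$efeecdceceecf  f
    3  ageceb$efeecdceceecfadab  b
    4  b$efeecdceceecfadabagece  e
    5  bageceb$efeecdceceecfada  a
    6  cdceceecfadabageceb$efee  e
    7  ceb$efeecdceceecfadabage  e
    8  ceceecfadabageceb$efeecd  d
    9  ceecfadabageceb$efeecdce  e
   10  cfadabageceb$efeecdcecee  e
   11  dabageceb$efeecdceceecfa  a
   12  dceceecfadabageceb$efeec  c
   13  eb$efeecdceceecfadabagec  c
   14  ecdceceecfadabageceb$efe  e
   15  eceb$efeecdceceecfadabag  g
   16  eceecfadabageceb$efeecdc  c
   17  ecfadabageceb$efeecdcece  e
   18  eecdceceecfadabageceb$ef  f
   19  eecfadabageceb$efeecdcec  c
   20  efeecdceceecfadabageceb$  $
   21  fadabageceb$efeecdceceec  c
   22  feecdceceecfadabageceb$e  e
   23  geceb$efeecdceceecfadaba  a

bdfbeaeedeeaccegcefc$cea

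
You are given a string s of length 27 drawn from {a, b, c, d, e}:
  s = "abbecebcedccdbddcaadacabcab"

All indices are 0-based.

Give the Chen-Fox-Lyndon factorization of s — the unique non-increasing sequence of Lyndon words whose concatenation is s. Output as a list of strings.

emit factor 1: 'abbecebcedccdbddc' (i=0, period=17)
emit factor 2: 'aadacabcab' (i=17, period=10)

["abbecebcedccdbddc", "aadacabcab"]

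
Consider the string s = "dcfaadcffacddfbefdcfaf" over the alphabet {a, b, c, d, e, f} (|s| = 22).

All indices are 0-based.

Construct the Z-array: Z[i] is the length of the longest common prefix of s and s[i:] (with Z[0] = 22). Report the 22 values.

Z[0]=22
i=1: i≥r, start 0; Z[1]=0
i=2: i≥r, start 0; Z[2]=0
i=3: i≥r, start 0; Z[3]=0
i=4: i≥r, start 0; Z[4]=0
i=5: i≥r, start 0; Z[5]=3 grow→box=[5,8)
i=6: min(r-i=2, Z[1]=0)=0; Z[6]=0
i=7: min(r-i=1, Z[2]=0)=0; Z[7]=0
i=8: i≥r, start 0; Z[8]=0
i=9: i≥r, start 0; Z[9]=0
i=10: i≥r, start 0; Z[10]=0
i=11: i≥r, start 0; Z[11]=1 grow→box=[11,12)
i=12: i≥r, start 0; Z[12]=1 grow→box=[12,13)
i=13: i≥r, start 0; Z[13]=0
i=14: i≥r, start 0; Z[14]=0
i=15: i≥r, start 0; Z[15]=0
i=16: i≥r, start 0; Z[16]=0
i=17: i≥r, start 0; Z[17]=4 grow→box=[17,21)
i=18: min(r-i=3, Z[1]=0)=0; Z[18]=0
i=19: min(r-i=2, Z[2]=0)=0; Z[19]=0
i=20: min(r-i=1, Z[3]=0)=0; Z[20]=0
i=21: i≥r, start 0; Z[21]=0

[22, 0, 0, 0, 0, 3, 0, 0, 0, 0, 0, 1, 1, 0, 0, 0, 0, 4, 0, 0, 0, 0]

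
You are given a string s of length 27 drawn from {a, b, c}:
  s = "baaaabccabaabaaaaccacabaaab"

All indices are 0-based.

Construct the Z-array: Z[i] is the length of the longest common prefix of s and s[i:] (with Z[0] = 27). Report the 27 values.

[27, 0, 0, 0, 0, 1, 0, 0, 0, 3, 0, 0, 5, 0, 0, 0, 0, 0, 0, 0, 0, 0, 4, 0, 0, 0, 1]

Z[0]=27
i=1: fresh scan; Z[1]=0
i=2: fresh scan; Z[2]=0
i=3: fresh scan; Z[3]=0
i=4: fresh scan; Z[4]=0
i=5: fresh scan; Z[5]=1 scan→box=[5,6)
i=6: fresh scan; Z[6]=0
i=7: fresh scan; Z[7]=0
i=8: fresh scan; Z[8]=0
i=9: fresh scan; Z[9]=3 scan→box=[9,12)
i=10: min(r-i=2, Z[1]=0)=0; Z[10]=0
i=11: min(r-i=1, Z[2]=0)=0; Z[11]=0
i=12: fresh scan; Z[12]=5 scan→box=[12,17)
i=13: min(r-i=4, Z[1]=0)=0; Z[13]=0
i=14: min(r-i=3, Z[2]=0)=0; Z[14]=0
i=15: min(r-i=2, Z[3]=0)=0; Z[15]=0
i=16: min(r-i=1, Z[4]=0)=0; Z[16]=0
i=17: fresh scan; Z[17]=0
i=18: fresh scan; Z[18]=0
i=19: fresh scan; Z[19]=0
i=20: fresh scan; Z[20]=0
i=21: fresh scan; Z[21]=0
i=22: fresh scan; Z[22]=4 scan→box=[22,26)
i=23: min(r-i=3, Z[1]=0)=0; Z[23]=0
i=24: min(r-i=2, Z[2]=0)=0; Z[24]=0
i=25: min(r-i=1, Z[3]=0)=0; Z[25]=0
i=26: fresh scan; Z[26]=1 scan→box=[26,27)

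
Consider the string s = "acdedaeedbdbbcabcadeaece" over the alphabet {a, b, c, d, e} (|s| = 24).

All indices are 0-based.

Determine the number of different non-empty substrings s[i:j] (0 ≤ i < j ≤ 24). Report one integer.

274

rank | idx | suffix
   0 |  14 | abcadeaece
   1 |   0 | acdedaeedbdbbcabcadeaece
   2 |  17 | adeaece
   3 |  20 | aece
   4 |   5 | aeedbdbbcabcadeaece
   5 |  11 | bbcabcadeaece
   6 |  12 | bcabcadeaece
   7 |  15 | bcadeaece
   8 |   9 | bdbbcabcadeaece
   9 |  13 | cabcadeaece
  10 |  16 | cadeaece
  11 |   1 | cdedaeedbdbbcabcadeaece
  12 |  22 | ce
  13 |   4 | daeedbdbbcabcadeaece
  14 |  10 | dbbcabcadeaece
  15 |   8 | dbdbbcabcadeaece
  16 |  18 | deaece
  17 |   2 | dedaeedbdbbcabcadeaece
  18 |  23 | e
  19 |  19 | eaece
  20 |  21 | ece
  21 |   3 | edaeedbdbbcabcadeaece
  22 |   7 | edbdbbcabcadeaece
  23 |   6 | eedbdbbcabcadeaece

SA = [14, 0, 17, 20, 5, 11, 12, 15, 9, 13, 16, 1, 22, 4, 10, 8, 18, 2, 23, 19, 21, 3, 7, 6]
[i] adj suffixes → lcp
  [1] 14/0 → 1 ('a')
  [2] 0/17 → 1 ('a')
  [3] 17/20 → 1 ('a')
  [4] 20/5 → 2 ('ae')
  [5] 5/11 → 0 ('')
  [6] 11/12 → 1 ('b')
  [7] 12/15 → 3 ('bca')
  [8] 15/9 → 1 ('b')
  [9] 9/13 → 0 ('')
  [10] 13/16 → 2 ('ca')
  [11] 16/1 → 1 ('c')
  [12] 1/22 → 1 ('c')
  [13] 22/4 → 0 ('')
  [14] 4/10 → 1 ('d')
  [15] 10/8 → 2 ('db')
  [16] 8/18 → 1 ('d')
  [17] 18/2 → 2 ('de')
  [18] 2/23 → 0 ('')
  [19] 23/19 → 1 ('e')
  [20] 19/21 → 1 ('e')
  [21] 21/3 → 1 ('e')
  [22] 3/7 → 2 ('ed')
  [23] 7/6 → 1 ('e')

n(n+1)/2 = 24·25/2 = 300
Σ LCP = 0 + 1 + 1 + 1 + 2 + 0 + 1 + 3 + 1 + 0 + 2 + 1 + 1 + 0 + 1 + 2 + 1 + 2 + 0 + 1 + 1 + 1 + 2 + 1 = 26
distinct = 300 − 26 = 274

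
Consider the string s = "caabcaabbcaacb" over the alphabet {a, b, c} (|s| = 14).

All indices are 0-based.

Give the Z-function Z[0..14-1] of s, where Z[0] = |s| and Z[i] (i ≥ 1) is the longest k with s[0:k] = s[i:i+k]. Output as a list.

Z[0]=14
i=1: fresh scan; Z[1]=0
i=2: fresh scan; Z[2]=0
i=3: fresh scan; Z[3]=0
i=4: fresh scan; Z[4]=4 grow→box=[4,8)
i=5: min(r-i=3, Z[1]=0)=0; Z[5]=0
i=6: min(r-i=2, Z[2]=0)=0; Z[6]=0
i=7: min(r-i=1, Z[3]=0)=0; Z[7]=0
i=8: fresh scan; Z[8]=0
i=9: fresh scan; Z[9]=3 grow→box=[9,12)
i=10: min(r-i=2, Z[1]=0)=0; Z[10]=0
i=11: min(r-i=1, Z[2]=0)=0; Z[11]=0
i=12: fresh scan; Z[12]=1 grow→box=[12,13)
i=13: fresh scan; Z[13]=0

[14, 0, 0, 0, 4, 0, 0, 0, 0, 3, 0, 0, 1, 0]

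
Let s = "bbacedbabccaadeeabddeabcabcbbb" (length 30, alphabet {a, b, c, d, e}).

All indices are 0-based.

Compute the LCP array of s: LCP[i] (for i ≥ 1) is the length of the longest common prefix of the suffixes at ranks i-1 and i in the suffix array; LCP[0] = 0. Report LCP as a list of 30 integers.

rank→(start, suffix):
  0 → (11, 'aadeeabddeabcabcbbb')
  1 → (21, 'abcabcbbb')
  2 → (24, 'abcbbb')
  3 → (7, 'abccaadeeabddeabcabcbbb')
  4 → (16, 'abddeabcabcbbb')
  5 → (2, 'acedbabccaadeeabddeabcabcbbb')
  6 → (12, 'adeeabddeabcabcbbb')
  7 → (29, 'b')
  8 → (6, 'babccaadeeabddeabcabcbbb')
  9 → (1, 'bacedbabccaadeeabddeabcabcbbb')
  10 → (28, 'bb')
  11 → (0, 'bbacedbabccaadeeabddeabcabcbbb')
  12 → (27, 'bbb')
  13 → (22, 'bcabcbbb')
  14 → (25, 'bcbbb')
  15 → (8, 'bccaadeeabddeabcabcbbb')
  16 → (17, 'bddeabcabcbbb')
  17 → (10, 'caadeeabddeabcabcbbb')
  18 → (23, 'cabcbbb')
  19 → (26, 'cbbb')
  20 → (9, 'ccaadeeabddeabcabcbbb')
  21 → (3, 'cedbabccaadeeabddeabcabcbbb')
  22 → (5, 'dbabccaadeeabddeabcabcbbb')
  23 → (18, 'ddeabcabcbbb')
  24 → (19, 'deabcabcbbb')
  25 → (13, 'deeabddeabcabcbbb')
  26 → (20, 'eabcabcbbb')
  27 → (15, 'eabddeabcabcbbb')
  28 → (4, 'edbabccaadeeabddeabcabcbbb')
  29 → (14, 'eeabddeabcabcbbb')

SA = [11, 21, 24, 7, 16, 2, 12, 29, 6, 1, 28, 0, 27, 22, 25, 8, 17, 10, 23, 26, 9, 3, 5, 18, 19, 13, 20, 15, 4, 14]
[i] adj suffixes → lcp
  [1] 11/21 → 1 ('a')
  [2] 21/24 → 3 ('abc')
  [3] 24/7 → 3 ('abc')
  [4] 7/16 → 2 ('ab')
  [5] 16/2 → 1 ('a')
  [6] 2/12 → 1 ('a')
  [7] 12/29 → 0 ('')
  [8] 29/6 → 1 ('b')
  [9] 6/1 → 2 ('ba')
  [10] 1/28 → 1 ('b')
  [11] 28/0 → 2 ('bb')
  [12] 0/27 → 2 ('bb')
  [13] 27/22 → 1 ('b')
  [14] 22/25 → 2 ('bc')
  [15] 25/8 → 2 ('bc')
  [16] 8/17 → 1 ('b')
  [17] 17/10 → 0 ('')
  [18] 10/23 → 2 ('ca')
  [19] 23/26 → 1 ('c')
  [20] 26/9 → 1 ('c')
  [21] 9/3 → 1 ('c')
  [22] 3/5 → 0 ('')
  [23] 5/18 → 1 ('d')
  [24] 18/19 → 1 ('d')
  [25] 19/13 → 2 ('de')
  [26] 13/20 → 0 ('')
  [27] 20/15 → 3 ('eab')
  [28] 15/4 → 1 ('e')
  [29] 4/14 → 1 ('e')

[0, 1, 3, 3, 2, 1, 1, 0, 1, 2, 1, 2, 2, 1, 2, 2, 1, 0, 2, 1, 1, 1, 0, 1, 1, 2, 0, 3, 1, 1]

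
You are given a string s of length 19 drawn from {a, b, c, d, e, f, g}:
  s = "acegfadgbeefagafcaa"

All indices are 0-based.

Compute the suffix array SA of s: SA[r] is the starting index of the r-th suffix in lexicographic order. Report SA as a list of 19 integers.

[18, 17, 0, 5, 14, 12, 8, 16, 1, 6, 9, 10, 2, 4, 11, 15, 13, 7, 3]

rank→(start, suffix):
  0 → (18, 'a')
  1 → (17, 'aa')
  2 → (0, 'acegfadgbeefagafcaa')
  3 → (5, 'adgbeefagafcaa')
  4 → (14, 'afcaa')
  5 → (12, 'agafcaa')
  6 → (8, 'beefagafcaa')
  7 → (16, 'caa')
  8 → (1, 'cegfadgbeefagafcaa')
  9 → (6, 'dgbeefagafcaa')
  10 → (9, 'eefagafcaa')
  11 → (10, 'efagafcaa')
  12 → (2, 'egfadgbeefagafcaa')
  13 → (4, 'fadgbeefagafcaa')
  14 → (11, 'fagafcaa')
  15 → (15, 'fcaa')
  16 → (13, 'gafcaa')
  17 → (7, 'gbeefagafcaa')
  18 → (3, 'gfadgbeefagafcaa')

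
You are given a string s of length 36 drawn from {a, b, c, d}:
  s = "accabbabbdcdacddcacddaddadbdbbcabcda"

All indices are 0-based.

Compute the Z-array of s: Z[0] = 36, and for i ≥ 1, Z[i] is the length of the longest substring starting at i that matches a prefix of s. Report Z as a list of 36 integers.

Z[0]=36
i=1: fresh scan; Z[1]=0
i=2: fresh scan; Z[2]=0
i=3: fresh scan; Z[3]=1 grow→box=[3,4)
i=4: fresh scan; Z[4]=0
i=5: fresh scan; Z[5]=0
i=6: fresh scan; Z[6]=1 grow→box=[6,7)
i=7: fresh scan; Z[7]=0
i=8: fresh scan; Z[8]=0
i=9: fresh scan; Z[9]=0
i=10: fresh scan; Z[10]=0
i=11: fresh scan; Z[11]=0
i=12: fresh scan; Z[12]=2 grow→box=[12,14)
i=13: min(r-i=1, Z[1]=0)=0; Z[13]=0
i=14: fresh scan; Z[14]=0
i=15: fresh scan; Z[15]=0
i=16: fresh scan; Z[16]=0
i=17: fresh scan; Z[17]=2 grow→box=[17,19)
i=18: min(r-i=1, Z[1]=0)=0; Z[18]=0
i=19: fresh scan; Z[19]=0
i=20: fresh scan; Z[20]=0
i=21: fresh scan; Z[21]=1 grow→box=[21,22)
i=22: fresh scan; Z[22]=0
i=23: fresh scan; Z[23]=0
i=24: fresh scan; Z[24]=1 grow→box=[24,25)
i=25: fresh scan; Z[25]=0
i=26: fresh scan; Z[26]=0
i=27: fresh scan; Z[27]=0
i=28: fresh scan; Z[28]=0
i=29: fresh scan; Z[29]=0
i=30: fresh scan; Z[30]=0
i=31: fresh scan; Z[31]=1 grow→box=[31,32)
i=32: fresh scan; Z[32]=0
i=33: fresh scan; Z[33]=0
i=34: fresh scan; Z[34]=0
i=35: fresh scan; Z[35]=1 grow→box=[35,36)

[36, 0, 0, 1, 0, 0, 1, 0, 0, 0, 0, 0, 2, 0, 0, 0, 0, 2, 0, 0, 0, 1, 0, 0, 1, 0, 0, 0, 0, 0, 0, 1, 0, 0, 0, 1]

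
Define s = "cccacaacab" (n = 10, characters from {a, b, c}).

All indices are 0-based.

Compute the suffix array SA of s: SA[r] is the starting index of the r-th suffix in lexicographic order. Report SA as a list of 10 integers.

rank→(start, suffix):
  0 → (5, 'aacab')
  1 → (8, 'ab')
  2 → (3, 'acaacab')
  3 → (6, 'acab')
  4 → (9, 'b')
  5 → (4, 'caacab')
  6 → (7, 'cab')
  7 → (2, 'cacaacab')
  8 → (1, 'ccacaacab')
  9 → (0, 'cccacaacab')

[5, 8, 3, 6, 9, 4, 7, 2, 1, 0]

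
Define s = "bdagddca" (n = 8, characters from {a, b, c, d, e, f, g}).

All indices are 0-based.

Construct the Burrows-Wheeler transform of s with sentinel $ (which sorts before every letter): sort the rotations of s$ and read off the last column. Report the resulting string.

rank  rotation   last
    0  $bdagddca  a
    1  a$bdagddc  c
    2  agddca$bd  d
    3  bdagddca$  $
    4  ca$bdagdd  d
    5  dagddca$b  b
    6  dca$bdagd  d
    7  ddca$bdag  g
    8  gddca$bda  a

acd$dbdga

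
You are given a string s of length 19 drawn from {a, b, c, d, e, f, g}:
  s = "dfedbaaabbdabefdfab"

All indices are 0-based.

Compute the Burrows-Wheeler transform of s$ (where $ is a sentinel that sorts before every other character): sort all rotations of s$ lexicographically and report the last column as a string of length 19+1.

rank  rotation              last
    0  $dfedbaaabbdabefdfab  b
    1  aaabbdabefdfab$dfedb  b
    2  aabbdabefdfab$dfedba  a
    3  ab$dfedbaaabbdabefdf  f
    4  abbdabefdfab$dfedbaa  a
    5  abefdfab$dfedbaaabbd  d
    6  b$dfedbaaabbdabefdfa  a
    7  baaabbdabefdfab$dfed  d
    8  bbdabefdfab$dfedbaaa  a
    9  bdabefdfab$dfedbaaab  b
   10  befdfab$dfedbaaabbda  a
   11  dabefdfab$dfedbaaabb  b
   12  dbaaabbdabefdfab$dfe  e
   13  dfab$dfedbaaabbdabef  f
   14  dfedbaaabbdabefdfab$  $
   15  edbaaabbdabefdfab$df  f
   16  efdfab$dfedbaaabbdab  b
   17  fab$dfedbaaabbdabefd  d
   18  fdfab$dfedbaaabbdabe  e
   19  fedbaaabbdabefdfab$d  d

bbafadadababef$fbded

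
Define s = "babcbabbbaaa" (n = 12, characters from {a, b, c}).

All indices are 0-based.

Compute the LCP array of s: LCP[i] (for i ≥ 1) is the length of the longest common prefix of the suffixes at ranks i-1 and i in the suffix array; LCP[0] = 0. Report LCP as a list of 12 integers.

sorted suffixes:
  #0 SA[0]=11  'a'
  #1 SA[1]=10  'aa'
  #2 SA[2]=9  'aaa'
  #3 SA[3]=5  'abbbaaa'
  #4 SA[4]=1  'abcbabbbaaa'
  #5 SA[5]=8  'baaa'
  #6 SA[6]=4  'babbbaaa'
  #7 SA[7]=0  'babcbabbbaaa'
  #8 SA[8]=7  'bbaaa'
  #9 SA[9]=6  'bbbaaa'
  #10 SA[10]=2  'bcbabbbaaa'
  #11 SA[11]=3  'cbabbbaaa'

SA = [11, 10, 9, 5, 1, 8, 4, 0, 7, 6, 2, 3]
[i] adj suffixes → lcp
  [1] 11/10 → 1 ('a')
  [2] 10/9 → 2 ('aa')
  [3] 9/5 → 1 ('a')
  [4] 5/1 → 2 ('ab')
  [5] 1/8 → 0 ('')
  [6] 8/4 → 2 ('ba')
  [7] 4/0 → 3 ('bab')
  [8] 0/7 → 1 ('b')
  [9] 7/6 → 2 ('bb')
  [10] 6/2 → 1 ('b')
  [11] 2/3 → 0 ('')

[0, 1, 2, 1, 2, 0, 2, 3, 1, 2, 1, 0]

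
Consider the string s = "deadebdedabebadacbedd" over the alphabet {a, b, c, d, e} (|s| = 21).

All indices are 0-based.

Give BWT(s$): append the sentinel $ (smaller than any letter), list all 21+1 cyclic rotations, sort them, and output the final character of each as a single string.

dddbeeeacadeae$abdbddb

rank  rotation                last
    0  $deadebdedabebadacbedd  d
    1  abebadacbedd$deadebded  d
    2  acbedd$deadebdedabebad  d
    3  adacbedd$deadebdedabeb  b
    4  adebdedabebadacbedd$de  e
    5  badacbedd$deadebdedabe  e
    6  bdedabebadacbedd$deade  e
    7  bebadacbedd$deadebdeda  a
    8  bedd$deadebdedabebadac  c
    9  cbedd$deadebdedabebada  a
   10  d$deadebdedabebadacbed  d
   11  dabebadacbedd$deadebde  e
   12  dacbedd$deadebdedabeba  a
   13  dd$deadebdedabebadacbe  e
   14  deadebdedabebadacbedd$  $
   15  debdedabebadacbedd$dea  a
   16  dedabebadacbedd$deadeb  b
   17  eadebdedabebadacbedd$d  d
   18  ebadacbedd$deadebdedab  b
   19  ebdedabebadacbedd$dead  d
   20  edabebadacbedd$deadebd  d
   21  edd$deadebdedabebadacb  b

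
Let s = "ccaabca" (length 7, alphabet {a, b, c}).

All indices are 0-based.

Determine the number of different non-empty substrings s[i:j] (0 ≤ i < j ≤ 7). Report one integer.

23

rank | idx | suffix
   0 |   6 | a
   1 |   2 | aabca
   2 |   3 | abca
   3 |   4 | bca
   4 |   5 | ca
   5 |   1 | caabca
   6 |   0 | ccaabca

SA = [6, 2, 3, 4, 5, 1, 0]
[i] adj suffixes → lcp
  [1] 6/2 → 1 ('a')
  [2] 2/3 → 1 ('a')
  [3] 3/4 → 0 ('')
  [4] 4/5 → 0 ('')
  [5] 5/1 → 2 ('ca')
  [6] 1/0 → 1 ('c')

n(n+1)/2 = 7·8/2 = 28
Σ LCP = 0 + 1 + 1 + 0 + 0 + 2 + 1 = 5
distinct = 28 − 5 = 23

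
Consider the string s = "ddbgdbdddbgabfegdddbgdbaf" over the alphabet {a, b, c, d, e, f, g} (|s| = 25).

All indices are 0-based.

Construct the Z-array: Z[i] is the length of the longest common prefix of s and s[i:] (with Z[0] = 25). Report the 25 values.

[25, 1, 0, 0, 1, 0, 2, 4, 1, 0, 0, 0, 0, 0, 0, 0, 2, 6, 1, 0, 0, 1, 0, 0, 0]

Z[0]=25
i=1: i≥r, start 0; Z[1]=1 scan→box=[1,2)
i=2: i≥r, start 0; Z[2]=0
i=3: i≥r, start 0; Z[3]=0
i=4: i≥r, start 0; Z[4]=1 scan→box=[4,5)
i=5: i≥r, start 0; Z[5]=0
i=6: i≥r, start 0; Z[6]=2 scan→box=[6,8)
i=7: min(r-i=1, Z[1]=1)=1; Z[7]=4 scan→box=[7,11)
i=8: min(r-i=3, Z[1]=1)=1; Z[8]=1
i=9: min(r-i=2, Z[2]=0)=0; Z[9]=0
i=10: min(r-i=1, Z[3]=0)=0; Z[10]=0
i=11: i≥r, start 0; Z[11]=0
i=12: i≥r, start 0; Z[12]=0
i=13: i≥r, start 0; Z[13]=0
i=14: i≥r, start 0; Z[14]=0
i=15: i≥r, start 0; Z[15]=0
i=16: i≥r, start 0; Z[16]=2 scan→box=[16,18)
i=17: min(r-i=1, Z[1]=1)=1; Z[17]=6 scan→box=[17,23)
i=18: min(r-i=5, Z[1]=1)=1; Z[18]=1
i=19: min(r-i=4, Z[2]=0)=0; Z[19]=0
i=20: min(r-i=3, Z[3]=0)=0; Z[20]=0
i=21: min(r-i=2, Z[4]=1)=1; Z[21]=1
i=22: min(r-i=1, Z[5]=0)=0; Z[22]=0
i=23: i≥r, start 0; Z[23]=0
i=24: i≥r, start 0; Z[24]=0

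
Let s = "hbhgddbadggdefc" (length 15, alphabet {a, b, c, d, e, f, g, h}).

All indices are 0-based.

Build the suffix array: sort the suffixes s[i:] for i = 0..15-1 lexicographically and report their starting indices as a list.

[7, 6, 1, 14, 5, 4, 11, 8, 12, 13, 3, 10, 9, 0, 2]

sorted suffixes:
  #0 SA[0]=7  'adggdefc'
  #1 SA[1]=6  'badggdefc'
  #2 SA[2]=1  'bhgddbadggdefc'
  #3 SA[3]=14  'c'
  #4 SA[4]=5  'dbadggdefc'
  #5 SA[5]=4  'ddbadggdefc'
  #6 SA[6]=11  'defc'
  #7 SA[7]=8  'dggdefc'
  #8 SA[8]=12  'efc'
  #9 SA[9]=13  'fc'
  #10 SA[10]=3  'gddbadggdefc'
  #11 SA[11]=10  'gdefc'
  #12 SA[12]=9  'ggdefc'
  #13 SA[13]=0  'hbhgddbadggdefc'
  #14 SA[14]=2  'hgddbadggdefc'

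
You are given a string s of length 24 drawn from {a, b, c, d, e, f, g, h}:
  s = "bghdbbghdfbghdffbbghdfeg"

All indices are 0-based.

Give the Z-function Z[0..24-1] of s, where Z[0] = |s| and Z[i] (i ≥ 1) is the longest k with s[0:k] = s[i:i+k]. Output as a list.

[24, 0, 0, 0, 1, 4, 0, 0, 0, 0, 4, 0, 0, 0, 0, 0, 1, 4, 0, 0, 0, 0, 0, 0]

Z[0]=24
i=1: fresh scan; Z[1]=0
i=2: fresh scan; Z[2]=0
i=3: fresh scan; Z[3]=0
i=4: fresh scan; Z[4]=1 grow→box=[4,5)
i=5: fresh scan; Z[5]=4 grow→box=[5,9)
i=6: min(r-i=3, Z[1]=0)=0; Z[6]=0
i=7: min(r-i=2, Z[2]=0)=0; Z[7]=0
i=8: min(r-i=1, Z[3]=0)=0; Z[8]=0
i=9: fresh scan; Z[9]=0
i=10: fresh scan; Z[10]=4 grow→box=[10,14)
i=11: min(r-i=3, Z[1]=0)=0; Z[11]=0
i=12: min(r-i=2, Z[2]=0)=0; Z[12]=0
i=13: min(r-i=1, Z[3]=0)=0; Z[13]=0
i=14: fresh scan; Z[14]=0
i=15: fresh scan; Z[15]=0
i=16: fresh scan; Z[16]=1 grow→box=[16,17)
i=17: fresh scan; Z[17]=4 grow→box=[17,21)
i=18: min(r-i=3, Z[1]=0)=0; Z[18]=0
i=19: min(r-i=2, Z[2]=0)=0; Z[19]=0
i=20: min(r-i=1, Z[3]=0)=0; Z[20]=0
i=21: fresh scan; Z[21]=0
i=22: fresh scan; Z[22]=0
i=23: fresh scan; Z[23]=0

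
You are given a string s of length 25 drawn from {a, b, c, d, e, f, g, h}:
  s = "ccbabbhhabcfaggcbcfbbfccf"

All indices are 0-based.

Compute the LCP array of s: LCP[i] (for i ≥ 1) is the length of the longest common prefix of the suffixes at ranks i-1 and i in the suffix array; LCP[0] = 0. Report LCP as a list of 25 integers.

rank | idx | suffix
   0 |   3 | abbhhabcfaggcbcfbbfccf
   1 |   8 | abcfaggcbcfbbfccf
   2 |  12 | aggcbcfbbfccf
   3 |   2 | babbhhabcfaggcbcfbbfccf
   4 |  19 | bbfccf
   5 |   4 | bbhhabcfaggcbcfbbfccf
   6 |   9 | bcfaggcbcfbbfccf
   7 |  16 | bcfbbfccf
   8 |  20 | bfccf
   9 |   5 | bhhabcfaggcbcfbbfccf
  10 |   1 | cbabbhhabcfaggcbcfbbfccf
  11 |  15 | cbcfbbfccf
  12 |   0 | ccbabbhhabcfaggcbcfbbfccf
  13 |  22 | ccf
  14 |  23 | cf
  15 |  10 | cfaggcbcfbbfccf
  16 |  17 | cfbbfccf
  17 |  24 | f
  18 |  11 | faggcbcfbbfccf
  19 |  18 | fbbfccf
  20 |  21 | fccf
  21 |  14 | gcbcfbbfccf
  22 |  13 | ggcbcfbbfccf
  23 |   7 | habcfaggcbcfbbfccf
  24 |   6 | hhabcfaggcbcfbbfccf

SA = [3, 8, 12, 2, 19, 4, 9, 16, 20, 5, 1, 15, 0, 22, 23, 10, 17, 24, 11, 18, 21, 14, 13, 7, 6]
rank  pair      lcp
   1  s[3:],s[8:]  2  'ab'
   2  s[8:],s[12:]  1  'a'
   3  s[12:],s[2:]  0  ''
   4  s[2:],s[19:]  1  'b'
   5  s[19:],s[4:]  2  'bb'
   6  s[4:],s[9:]  1  'b'
   7  s[9:],s[16:]  3  'bcf'
   8  s[16:],s[20:]  1  'b'
   9  s[20:],s[5:]  1  'b'
  10  s[5:],s[1:]  0  ''
  11  s[1:],s[15:]  2  'cb'
  12  s[15:],s[0:]  1  'c'
  13  s[0:],s[22:]  2  'cc'
  14  s[22:],s[23:]  1  'c'
  15  s[23:],s[10:]  2  'cf'
  16  s[10:],s[17:]  2  'cf'
  17  s[17:],s[24:]  0  ''
  18  s[24:],s[11:]  1  'f'
  19  s[11:],s[18:]  1  'f'
  20  s[18:],s[21:]  1  'f'
  21  s[21:],s[14:]  0  ''
  22  s[14:],s[13:]  1  'g'
  23  s[13:],s[7:]  0  ''
  24  s[7:],s[6:]  1  'h'

[0, 2, 1, 0, 1, 2, 1, 3, 1, 1, 0, 2, 1, 2, 1, 2, 2, 0, 1, 1, 1, 0, 1, 0, 1]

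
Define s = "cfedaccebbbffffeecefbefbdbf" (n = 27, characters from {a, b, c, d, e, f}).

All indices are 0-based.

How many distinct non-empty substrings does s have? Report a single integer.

rank | idx | suffix
   0 |   4 | accebbbffffeecefbefbdbf
   1 |   8 | bbbffffeecefbefbdbf
   2 |   9 | bbffffeecefbefbdbf
   3 |  23 | bdbf
   4 |  20 | befbdbf
   5 |  25 | bf
   6 |  10 | bffffeecefbefbdbf
   7 |   5 | ccebbbffffeecefbefbdbf
   8 |   6 | cebbbffffeecefbefbdbf
   9 |  17 | cefbefbdbf
  10 |   0 | cfedaccebbbffffeecefbefbdbf
  11 |   3 | daccebbbffffeecefbefbdbf
  12 |  24 | dbf
  13 |   7 | ebbbffffeecefbefbdbf
  14 |  16 | ecefbefbdbf
  15 |   2 | edaccebbbffffeecefbefbdbf
  16 |  15 | eecefbefbdbf
  17 |  21 | efbdbf
  18 |  18 | efbefbdbf
  19 |  26 | f
  20 |  22 | fbdbf
  21 |  19 | fbefbdbf
  22 |   1 | fedaccebbbffffeecefbefbdbf
  23 |  14 | feecefbefbdbf
  24 |  13 | ffeecefbefbdbf
  25 |  12 | fffeecefbefbdbf
  26 |  11 | ffffeecefbefbdbf

SA = [4, 8, 9, 23, 20, 25, 10, 5, 6, 17, 0, 3, 24, 7, 16, 2, 15, 21, 18, 26, 22, 19, 1, 14, 13, 12, 11]
i: (SA[i-1],SA[i]) lcp shared
  1: (4,8) 0 ''
  2: (8,9) 2 'bb'
  3: (9,23) 1 'b'
  4: (23,20) 1 'b'
  5: (20,25) 1 'b'
  6: (25,10) 2 'bf'
  7: (10,5) 0 ''
  8: (5,6) 1 'c'
  9: (6,17) 2 'ce'
  10: (17,0) 1 'c'
  11: (0,3) 0 ''
  12: (3,24) 1 'd'
  13: (24,7) 0 ''
  14: (7,16) 1 'e'
  15: (16,2) 1 'e'
  16: (2,15) 1 'e'
  17: (15,21) 1 'e'
  18: (21,18) 3 'efb'
  19: (18,26) 0 ''
  20: (26,22) 1 'f'
  21: (22,19) 2 'fb'
  22: (19,1) 1 'f'
  23: (1,14) 2 'fe'
  24: (14,13) 1 'f'
  25: (13,12) 2 'ff'
  26: (12,11) 3 'fff'

n(n+1)/2 = 27·28/2 = 378
Σ LCP = 0 + 0 + 2 + 1 + 1 + 1 + 2 + 0 + 1 + 2 + 1 + 0 + 1 + 0 + 1 + 1 + 1 + 1 + 3 + 0 + 1 + 2 + 1 + 2 + 1 + 2 + 3 = 31
distinct = 378 − 31 = 347

347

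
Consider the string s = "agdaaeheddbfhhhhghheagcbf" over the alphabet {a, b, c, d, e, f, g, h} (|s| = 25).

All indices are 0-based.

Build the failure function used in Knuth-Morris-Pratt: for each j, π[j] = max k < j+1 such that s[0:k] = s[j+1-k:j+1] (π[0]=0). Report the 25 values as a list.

[0, 0, 0, 1, 1, 0, 0, 0, 0, 0, 0, 0, 0, 0, 0, 0, 0, 0, 0, 0, 1, 2, 0, 0, 0]

π[0] = 0
j=1 s[j]='g': π[1]=0 (border '')
j=2 s[j]='d': π[2]=0 (border '')
j=3 s[j]='a': π[3]=1 (border 'a')
j=4 s[j]='a': k: 1→0; π[4]=1 (border 'a')
j=5 s[j]='e': k: 1→0; π[5]=0 (border '')
j=6 s[j]='h': π[6]=0 (border '')
j=7 s[j]='e': π[7]=0 (border '')
j=8 s[j]='d': π[8]=0 (border '')
j=9 s[j]='d': π[9]=0 (border '')
j=10 s[j]='b': π[10]=0 (border '')
j=11 s[j]='f': π[11]=0 (border '')
j=12 s[j]='h': π[12]=0 (border '')
j=13 s[j]='h': π[13]=0 (border '')
j=14 s[j]='h': π[14]=0 (border '')
j=15 s[j]='h': π[15]=0 (border '')
j=16 s[j]='g': π[16]=0 (border '')
j=17 s[j]='h': π[17]=0 (border '')
j=18 s[j]='h': π[18]=0 (border '')
j=19 s[j]='e': π[19]=0 (border '')
j=20 s[j]='a': π[20]=1 (border 'a')
j=21 s[j]='g': π[21]=2 (border 'ag')
j=22 s[j]='c': k: 2→0; π[22]=0 (border '')
j=23 s[j]='b': π[23]=0 (border '')
j=24 s[j]='f': π[24]=0 (border '')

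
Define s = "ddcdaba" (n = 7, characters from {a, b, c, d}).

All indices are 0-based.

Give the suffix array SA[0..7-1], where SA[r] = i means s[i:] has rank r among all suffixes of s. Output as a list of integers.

rank→(start, suffix):
  0 → (6, 'a')
  1 → (4, 'aba')
  2 → (5, 'ba')
  3 → (2, 'cdaba')
  4 → (3, 'daba')
  5 → (1, 'dcdaba')
  6 → (0, 'ddcdaba')

[6, 4, 5, 2, 3, 1, 0]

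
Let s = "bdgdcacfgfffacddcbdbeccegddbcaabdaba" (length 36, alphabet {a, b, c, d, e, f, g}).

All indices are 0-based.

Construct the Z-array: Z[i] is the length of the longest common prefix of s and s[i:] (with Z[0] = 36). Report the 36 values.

Z[0]=36
i=1: i≥r, start 0; Z[1]=0
i=2: i≥r, start 0; Z[2]=0
i=3: i≥r, start 0; Z[3]=0
i=4: i≥r, start 0; Z[4]=0
i=5: i≥r, start 0; Z[5]=0
i=6: i≥r, start 0; Z[6]=0
i=7: i≥r, start 0; Z[7]=0
i=8: i≥r, start 0; Z[8]=0
i=9: i≥r, start 0; Z[9]=0
i=10: i≥r, start 0; Z[10]=0
i=11: i≥r, start 0; Z[11]=0
i=12: i≥r, start 0; Z[12]=0
i=13: i≥r, start 0; Z[13]=0
i=14: i≥r, start 0; Z[14]=0
i=15: i≥r, start 0; Z[15]=0
i=16: i≥r, start 0; Z[16]=0
i=17: i≥r, start 0; Z[17]=2 grow→box=[17,19)
i=18: min(r-i=1, Z[1]=0)=0; Z[18]=0
i=19: i≥r, start 0; Z[19]=1 grow→box=[19,20)
i=20: i≥r, start 0; Z[20]=0
i=21: i≥r, start 0; Z[21]=0
i=22: i≥r, start 0; Z[22]=0
i=23: i≥r, start 0; Z[23]=0
i=24: i≥r, start 0; Z[24]=0
i=25: i≥r, start 0; Z[25]=0
i=26: i≥r, start 0; Z[26]=0
i=27: i≥r, start 0; Z[27]=1 grow→box=[27,28)
i=28: i≥r, start 0; Z[28]=0
i=29: i≥r, start 0; Z[29]=0
i=30: i≥r, start 0; Z[30]=0
i=31: i≥r, start 0; Z[31]=2 grow→box=[31,33)
i=32: min(r-i=1, Z[1]=0)=0; Z[32]=0
i=33: i≥r, start 0; Z[33]=0
i=34: i≥r, start 0; Z[34]=1 grow→box=[34,35)
i=35: i≥r, start 0; Z[35]=0

[36, 0, 0, 0, 0, 0, 0, 0, 0, 0, 0, 0, 0, 0, 0, 0, 0, 2, 0, 1, 0, 0, 0, 0, 0, 0, 0, 1, 0, 0, 0, 2, 0, 0, 1, 0]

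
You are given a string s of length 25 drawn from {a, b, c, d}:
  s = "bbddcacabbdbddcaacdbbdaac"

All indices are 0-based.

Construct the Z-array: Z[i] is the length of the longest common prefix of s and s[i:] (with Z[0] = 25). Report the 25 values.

Z[0]=25
i=1: outside box; Z[1]=1 grow→box=[1,2)
i=2: outside box; Z[2]=0
i=3: outside box; Z[3]=0
i=4: outside box; Z[4]=0
i=5: outside box; Z[5]=0
i=6: outside box; Z[6]=0
i=7: outside box; Z[7]=0
i=8: outside box; Z[8]=3 grow→box=[8,11)
i=9: min(r-i=2, Z[1]=1)=1; Z[9]=1
i=10: min(r-i=1, Z[2]=0)=0; Z[10]=0
i=11: outside box; Z[11]=1 grow→box=[11,12)
i=12: outside box; Z[12]=0
i=13: outside box; Z[13]=0
i=14: outside box; Z[14]=0
i=15: outside box; Z[15]=0
i=16: outside box; Z[16]=0
i=17: outside box; Z[17]=0
i=18: outside box; Z[18]=0
i=19: outside box; Z[19]=3 grow→box=[19,22)
i=20: min(r-i=2, Z[1]=1)=1; Z[20]=1
i=21: min(r-i=1, Z[2]=0)=0; Z[21]=0
i=22: outside box; Z[22]=0
i=23: outside box; Z[23]=0
i=24: outside box; Z[24]=0

[25, 1, 0, 0, 0, 0, 0, 0, 3, 1, 0, 1, 0, 0, 0, 0, 0, 0, 0, 3, 1, 0, 0, 0, 0]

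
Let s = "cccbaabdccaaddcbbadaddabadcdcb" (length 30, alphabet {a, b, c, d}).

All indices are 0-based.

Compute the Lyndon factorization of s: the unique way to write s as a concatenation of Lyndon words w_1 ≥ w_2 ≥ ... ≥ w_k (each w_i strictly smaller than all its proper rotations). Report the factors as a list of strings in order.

["c", "c", "c", "b", "aabdccaaddcbbadaddabadcdcb"]

emit factor 1: 'c' (i=0, period=1)
emit factor 2: 'c' (i=1, period=1)
emit factor 3: 'c' (i=2, period=1)
emit factor 4: 'b' (i=3, period=1)
emit factor 5: 'aabdccaaddcbbadaddabadcdcb' (i=4, period=26)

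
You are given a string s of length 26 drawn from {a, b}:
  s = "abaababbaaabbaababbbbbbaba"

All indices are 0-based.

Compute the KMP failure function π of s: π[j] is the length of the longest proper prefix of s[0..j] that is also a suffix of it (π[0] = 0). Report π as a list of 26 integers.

[0, 0, 1, 1, 2, 3, 2, 0, 1, 1, 1, 2, 0, 1, 1, 2, 3, 2, 0, 0, 0, 0, 0, 1, 2, 3]

π[0] = 0
j=1 s[j]='b': π[1]=0 (border '')
j=2 s[j]='a': π[2]=1 (border 'a')
j=3 s[j]='a': k: 1→0; π[3]=1 (border 'a')
j=4 s[j]='b': π[4]=2 (border 'ab')
j=5 s[j]='a': π[5]=3 (border 'aba')
j=6 s[j]='b': k: 3→1; π[6]=2 (border 'ab')
j=7 s[j]='b': k: 2→0; π[7]=0 (border '')
j=8 s[j]='a': π[8]=1 (border 'a')
j=9 s[j]='a': k: 1→0; π[9]=1 (border 'a')
j=10 s[j]='a': k: 1→0; π[10]=1 (border 'a')
j=11 s[j]='b': π[11]=2 (border 'ab')
j=12 s[j]='b': k: 2→0; π[12]=0 (border '')
j=13 s[j]='a': π[13]=1 (border 'a')
j=14 s[j]='a': k: 1→0; π[14]=1 (border 'a')
j=15 s[j]='b': π[15]=2 (border 'ab')
j=16 s[j]='a': π[16]=3 (border 'aba')
j=17 s[j]='b': k: 3→1; π[17]=2 (border 'ab')
j=18 s[j]='b': k: 2→0; π[18]=0 (border '')
j=19 s[j]='b': π[19]=0 (border '')
j=20 s[j]='b': π[20]=0 (border '')
j=21 s[j]='b': π[21]=0 (border '')
j=22 s[j]='b': π[22]=0 (border '')
j=23 s[j]='a': π[23]=1 (border 'a')
j=24 s[j]='b': π[24]=2 (border 'ab')
j=25 s[j]='a': π[25]=3 (border 'aba')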